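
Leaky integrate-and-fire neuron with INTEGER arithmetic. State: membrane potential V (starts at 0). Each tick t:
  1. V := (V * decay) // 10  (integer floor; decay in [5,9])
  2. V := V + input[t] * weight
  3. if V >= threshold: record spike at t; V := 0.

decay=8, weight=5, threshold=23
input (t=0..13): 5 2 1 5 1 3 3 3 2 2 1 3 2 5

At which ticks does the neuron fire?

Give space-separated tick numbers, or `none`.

t=0: input=5 -> V=0 FIRE
t=1: input=2 -> V=10
t=2: input=1 -> V=13
t=3: input=5 -> V=0 FIRE
t=4: input=1 -> V=5
t=5: input=3 -> V=19
t=6: input=3 -> V=0 FIRE
t=7: input=3 -> V=15
t=8: input=2 -> V=22
t=9: input=2 -> V=0 FIRE
t=10: input=1 -> V=5
t=11: input=3 -> V=19
t=12: input=2 -> V=0 FIRE
t=13: input=5 -> V=0 FIRE

Answer: 0 3 6 9 12 13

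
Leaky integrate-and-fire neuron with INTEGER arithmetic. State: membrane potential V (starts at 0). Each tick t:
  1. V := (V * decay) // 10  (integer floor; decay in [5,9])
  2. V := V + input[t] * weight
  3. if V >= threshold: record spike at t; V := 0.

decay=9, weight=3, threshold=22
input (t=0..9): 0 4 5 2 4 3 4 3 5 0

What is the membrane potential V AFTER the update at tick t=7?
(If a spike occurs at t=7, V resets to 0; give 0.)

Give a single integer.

t=0: input=0 -> V=0
t=1: input=4 -> V=12
t=2: input=5 -> V=0 FIRE
t=3: input=2 -> V=6
t=4: input=4 -> V=17
t=5: input=3 -> V=0 FIRE
t=6: input=4 -> V=12
t=7: input=3 -> V=19
t=8: input=5 -> V=0 FIRE
t=9: input=0 -> V=0

Answer: 19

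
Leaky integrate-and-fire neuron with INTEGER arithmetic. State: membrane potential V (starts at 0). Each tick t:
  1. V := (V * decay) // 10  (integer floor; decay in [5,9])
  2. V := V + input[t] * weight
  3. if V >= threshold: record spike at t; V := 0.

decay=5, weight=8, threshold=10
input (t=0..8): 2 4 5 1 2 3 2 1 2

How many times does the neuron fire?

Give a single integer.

Answer: 7

Derivation:
t=0: input=2 -> V=0 FIRE
t=1: input=4 -> V=0 FIRE
t=2: input=5 -> V=0 FIRE
t=3: input=1 -> V=8
t=4: input=2 -> V=0 FIRE
t=5: input=3 -> V=0 FIRE
t=6: input=2 -> V=0 FIRE
t=7: input=1 -> V=8
t=8: input=2 -> V=0 FIRE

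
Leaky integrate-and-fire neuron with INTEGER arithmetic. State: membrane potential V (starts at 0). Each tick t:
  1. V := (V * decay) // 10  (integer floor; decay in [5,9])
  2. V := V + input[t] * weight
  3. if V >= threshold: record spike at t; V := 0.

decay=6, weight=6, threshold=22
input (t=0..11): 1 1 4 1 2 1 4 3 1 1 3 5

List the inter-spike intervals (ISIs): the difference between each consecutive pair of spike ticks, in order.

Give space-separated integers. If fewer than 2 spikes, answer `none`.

t=0: input=1 -> V=6
t=1: input=1 -> V=9
t=2: input=4 -> V=0 FIRE
t=3: input=1 -> V=6
t=4: input=2 -> V=15
t=5: input=1 -> V=15
t=6: input=4 -> V=0 FIRE
t=7: input=3 -> V=18
t=8: input=1 -> V=16
t=9: input=1 -> V=15
t=10: input=3 -> V=0 FIRE
t=11: input=5 -> V=0 FIRE

Answer: 4 4 1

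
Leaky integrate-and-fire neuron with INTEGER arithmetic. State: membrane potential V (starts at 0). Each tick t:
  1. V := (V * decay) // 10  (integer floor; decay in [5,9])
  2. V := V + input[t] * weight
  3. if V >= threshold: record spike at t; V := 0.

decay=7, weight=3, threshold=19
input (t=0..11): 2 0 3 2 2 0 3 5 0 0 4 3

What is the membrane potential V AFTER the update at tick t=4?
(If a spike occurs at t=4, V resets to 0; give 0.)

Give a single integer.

t=0: input=2 -> V=6
t=1: input=0 -> V=4
t=2: input=3 -> V=11
t=3: input=2 -> V=13
t=4: input=2 -> V=15
t=5: input=0 -> V=10
t=6: input=3 -> V=16
t=7: input=5 -> V=0 FIRE
t=8: input=0 -> V=0
t=9: input=0 -> V=0
t=10: input=4 -> V=12
t=11: input=3 -> V=17

Answer: 15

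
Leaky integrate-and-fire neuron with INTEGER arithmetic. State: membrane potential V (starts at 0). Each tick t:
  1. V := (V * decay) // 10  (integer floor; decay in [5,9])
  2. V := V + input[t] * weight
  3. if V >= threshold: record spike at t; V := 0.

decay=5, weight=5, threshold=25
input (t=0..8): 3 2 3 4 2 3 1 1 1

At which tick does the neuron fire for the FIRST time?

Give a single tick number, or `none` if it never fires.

Answer: 3

Derivation:
t=0: input=3 -> V=15
t=1: input=2 -> V=17
t=2: input=3 -> V=23
t=3: input=4 -> V=0 FIRE
t=4: input=2 -> V=10
t=5: input=3 -> V=20
t=6: input=1 -> V=15
t=7: input=1 -> V=12
t=8: input=1 -> V=11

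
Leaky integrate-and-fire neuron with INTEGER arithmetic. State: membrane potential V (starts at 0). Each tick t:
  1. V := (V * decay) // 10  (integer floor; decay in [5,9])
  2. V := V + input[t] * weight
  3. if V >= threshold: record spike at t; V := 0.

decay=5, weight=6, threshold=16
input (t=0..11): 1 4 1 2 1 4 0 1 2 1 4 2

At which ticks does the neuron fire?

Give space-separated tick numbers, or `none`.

Answer: 1 5 10

Derivation:
t=0: input=1 -> V=6
t=1: input=4 -> V=0 FIRE
t=2: input=1 -> V=6
t=3: input=2 -> V=15
t=4: input=1 -> V=13
t=5: input=4 -> V=0 FIRE
t=6: input=0 -> V=0
t=7: input=1 -> V=6
t=8: input=2 -> V=15
t=9: input=1 -> V=13
t=10: input=4 -> V=0 FIRE
t=11: input=2 -> V=12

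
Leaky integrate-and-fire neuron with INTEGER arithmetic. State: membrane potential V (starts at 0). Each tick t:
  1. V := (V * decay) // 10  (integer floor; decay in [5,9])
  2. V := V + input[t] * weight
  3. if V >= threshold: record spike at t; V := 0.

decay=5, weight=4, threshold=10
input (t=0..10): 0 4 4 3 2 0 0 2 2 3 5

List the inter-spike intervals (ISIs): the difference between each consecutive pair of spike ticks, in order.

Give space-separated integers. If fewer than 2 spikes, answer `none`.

Answer: 1 1 5 1 1

Derivation:
t=0: input=0 -> V=0
t=1: input=4 -> V=0 FIRE
t=2: input=4 -> V=0 FIRE
t=3: input=3 -> V=0 FIRE
t=4: input=2 -> V=8
t=5: input=0 -> V=4
t=6: input=0 -> V=2
t=7: input=2 -> V=9
t=8: input=2 -> V=0 FIRE
t=9: input=3 -> V=0 FIRE
t=10: input=5 -> V=0 FIRE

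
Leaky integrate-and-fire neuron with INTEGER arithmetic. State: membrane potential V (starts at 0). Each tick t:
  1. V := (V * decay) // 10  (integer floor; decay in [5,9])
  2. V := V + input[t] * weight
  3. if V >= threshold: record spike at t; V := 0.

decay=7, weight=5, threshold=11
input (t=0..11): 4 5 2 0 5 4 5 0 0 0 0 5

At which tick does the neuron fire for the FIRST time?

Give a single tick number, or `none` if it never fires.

Answer: 0

Derivation:
t=0: input=4 -> V=0 FIRE
t=1: input=5 -> V=0 FIRE
t=2: input=2 -> V=10
t=3: input=0 -> V=7
t=4: input=5 -> V=0 FIRE
t=5: input=4 -> V=0 FIRE
t=6: input=5 -> V=0 FIRE
t=7: input=0 -> V=0
t=8: input=0 -> V=0
t=9: input=0 -> V=0
t=10: input=0 -> V=0
t=11: input=5 -> V=0 FIRE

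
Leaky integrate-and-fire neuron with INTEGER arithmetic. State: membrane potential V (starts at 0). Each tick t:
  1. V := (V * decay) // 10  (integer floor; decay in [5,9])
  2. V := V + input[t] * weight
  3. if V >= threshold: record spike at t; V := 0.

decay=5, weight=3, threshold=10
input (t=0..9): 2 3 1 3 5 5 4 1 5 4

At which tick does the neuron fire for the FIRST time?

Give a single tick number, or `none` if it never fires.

Answer: 1

Derivation:
t=0: input=2 -> V=6
t=1: input=3 -> V=0 FIRE
t=2: input=1 -> V=3
t=3: input=3 -> V=0 FIRE
t=4: input=5 -> V=0 FIRE
t=5: input=5 -> V=0 FIRE
t=6: input=4 -> V=0 FIRE
t=7: input=1 -> V=3
t=8: input=5 -> V=0 FIRE
t=9: input=4 -> V=0 FIRE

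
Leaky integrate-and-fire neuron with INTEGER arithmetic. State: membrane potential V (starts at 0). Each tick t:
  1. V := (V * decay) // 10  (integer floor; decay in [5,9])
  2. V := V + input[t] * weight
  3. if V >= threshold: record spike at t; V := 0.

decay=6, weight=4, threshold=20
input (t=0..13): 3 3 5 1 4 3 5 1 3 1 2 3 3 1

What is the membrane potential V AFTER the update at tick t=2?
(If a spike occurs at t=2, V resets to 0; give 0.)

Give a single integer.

Answer: 0

Derivation:
t=0: input=3 -> V=12
t=1: input=3 -> V=19
t=2: input=5 -> V=0 FIRE
t=3: input=1 -> V=4
t=4: input=4 -> V=18
t=5: input=3 -> V=0 FIRE
t=6: input=5 -> V=0 FIRE
t=7: input=1 -> V=4
t=8: input=3 -> V=14
t=9: input=1 -> V=12
t=10: input=2 -> V=15
t=11: input=3 -> V=0 FIRE
t=12: input=3 -> V=12
t=13: input=1 -> V=11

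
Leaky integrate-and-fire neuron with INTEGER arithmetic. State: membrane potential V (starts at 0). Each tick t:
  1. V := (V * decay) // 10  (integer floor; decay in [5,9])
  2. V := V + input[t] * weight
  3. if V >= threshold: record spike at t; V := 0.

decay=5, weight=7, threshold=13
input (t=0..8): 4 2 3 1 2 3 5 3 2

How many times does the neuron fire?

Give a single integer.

t=0: input=4 -> V=0 FIRE
t=1: input=2 -> V=0 FIRE
t=2: input=3 -> V=0 FIRE
t=3: input=1 -> V=7
t=4: input=2 -> V=0 FIRE
t=5: input=3 -> V=0 FIRE
t=6: input=5 -> V=0 FIRE
t=7: input=3 -> V=0 FIRE
t=8: input=2 -> V=0 FIRE

Answer: 8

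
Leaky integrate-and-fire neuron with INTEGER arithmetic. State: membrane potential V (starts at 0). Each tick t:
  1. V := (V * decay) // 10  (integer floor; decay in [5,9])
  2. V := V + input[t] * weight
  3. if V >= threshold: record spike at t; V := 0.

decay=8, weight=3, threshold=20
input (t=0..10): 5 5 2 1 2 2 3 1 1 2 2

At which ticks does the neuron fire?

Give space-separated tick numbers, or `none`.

Answer: 1 6

Derivation:
t=0: input=5 -> V=15
t=1: input=5 -> V=0 FIRE
t=2: input=2 -> V=6
t=3: input=1 -> V=7
t=4: input=2 -> V=11
t=5: input=2 -> V=14
t=6: input=3 -> V=0 FIRE
t=7: input=1 -> V=3
t=8: input=1 -> V=5
t=9: input=2 -> V=10
t=10: input=2 -> V=14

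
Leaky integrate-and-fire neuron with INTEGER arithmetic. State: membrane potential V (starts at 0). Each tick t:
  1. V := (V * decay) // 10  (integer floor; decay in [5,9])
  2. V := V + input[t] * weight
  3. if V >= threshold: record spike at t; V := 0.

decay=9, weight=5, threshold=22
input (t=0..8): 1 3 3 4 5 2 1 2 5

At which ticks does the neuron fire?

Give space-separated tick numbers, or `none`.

Answer: 2 4 7 8

Derivation:
t=0: input=1 -> V=5
t=1: input=3 -> V=19
t=2: input=3 -> V=0 FIRE
t=3: input=4 -> V=20
t=4: input=5 -> V=0 FIRE
t=5: input=2 -> V=10
t=6: input=1 -> V=14
t=7: input=2 -> V=0 FIRE
t=8: input=5 -> V=0 FIRE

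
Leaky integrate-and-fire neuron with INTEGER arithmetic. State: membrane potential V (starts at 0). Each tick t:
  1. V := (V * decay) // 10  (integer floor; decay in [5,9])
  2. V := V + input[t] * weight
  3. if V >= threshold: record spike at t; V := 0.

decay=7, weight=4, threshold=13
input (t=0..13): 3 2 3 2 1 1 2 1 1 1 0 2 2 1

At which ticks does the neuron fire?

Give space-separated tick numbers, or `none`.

Answer: 1 3 11

Derivation:
t=0: input=3 -> V=12
t=1: input=2 -> V=0 FIRE
t=2: input=3 -> V=12
t=3: input=2 -> V=0 FIRE
t=4: input=1 -> V=4
t=5: input=1 -> V=6
t=6: input=2 -> V=12
t=7: input=1 -> V=12
t=8: input=1 -> V=12
t=9: input=1 -> V=12
t=10: input=0 -> V=8
t=11: input=2 -> V=0 FIRE
t=12: input=2 -> V=8
t=13: input=1 -> V=9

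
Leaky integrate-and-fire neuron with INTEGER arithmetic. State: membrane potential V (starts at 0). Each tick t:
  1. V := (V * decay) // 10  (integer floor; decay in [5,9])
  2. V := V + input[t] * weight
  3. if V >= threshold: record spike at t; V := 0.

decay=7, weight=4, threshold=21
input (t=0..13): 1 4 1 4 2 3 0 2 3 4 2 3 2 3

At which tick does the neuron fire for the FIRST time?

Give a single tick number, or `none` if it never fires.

t=0: input=1 -> V=4
t=1: input=4 -> V=18
t=2: input=1 -> V=16
t=3: input=4 -> V=0 FIRE
t=4: input=2 -> V=8
t=5: input=3 -> V=17
t=6: input=0 -> V=11
t=7: input=2 -> V=15
t=8: input=3 -> V=0 FIRE
t=9: input=4 -> V=16
t=10: input=2 -> V=19
t=11: input=3 -> V=0 FIRE
t=12: input=2 -> V=8
t=13: input=3 -> V=17

Answer: 3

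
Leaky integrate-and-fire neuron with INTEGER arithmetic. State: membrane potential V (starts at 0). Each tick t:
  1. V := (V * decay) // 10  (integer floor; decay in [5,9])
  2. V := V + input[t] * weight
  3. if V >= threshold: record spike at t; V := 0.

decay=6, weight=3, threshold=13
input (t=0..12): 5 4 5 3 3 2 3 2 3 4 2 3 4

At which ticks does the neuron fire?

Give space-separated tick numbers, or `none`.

Answer: 0 2 4 7 9 12

Derivation:
t=0: input=5 -> V=0 FIRE
t=1: input=4 -> V=12
t=2: input=5 -> V=0 FIRE
t=3: input=3 -> V=9
t=4: input=3 -> V=0 FIRE
t=5: input=2 -> V=6
t=6: input=3 -> V=12
t=7: input=2 -> V=0 FIRE
t=8: input=3 -> V=9
t=9: input=4 -> V=0 FIRE
t=10: input=2 -> V=6
t=11: input=3 -> V=12
t=12: input=4 -> V=0 FIRE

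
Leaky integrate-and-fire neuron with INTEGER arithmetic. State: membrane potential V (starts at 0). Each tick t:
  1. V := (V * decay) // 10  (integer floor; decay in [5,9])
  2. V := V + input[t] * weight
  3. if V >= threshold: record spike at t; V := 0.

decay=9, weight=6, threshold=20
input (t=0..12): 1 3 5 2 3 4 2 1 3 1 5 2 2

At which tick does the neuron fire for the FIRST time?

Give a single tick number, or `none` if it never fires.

Answer: 1

Derivation:
t=0: input=1 -> V=6
t=1: input=3 -> V=0 FIRE
t=2: input=5 -> V=0 FIRE
t=3: input=2 -> V=12
t=4: input=3 -> V=0 FIRE
t=5: input=4 -> V=0 FIRE
t=6: input=2 -> V=12
t=7: input=1 -> V=16
t=8: input=3 -> V=0 FIRE
t=9: input=1 -> V=6
t=10: input=5 -> V=0 FIRE
t=11: input=2 -> V=12
t=12: input=2 -> V=0 FIRE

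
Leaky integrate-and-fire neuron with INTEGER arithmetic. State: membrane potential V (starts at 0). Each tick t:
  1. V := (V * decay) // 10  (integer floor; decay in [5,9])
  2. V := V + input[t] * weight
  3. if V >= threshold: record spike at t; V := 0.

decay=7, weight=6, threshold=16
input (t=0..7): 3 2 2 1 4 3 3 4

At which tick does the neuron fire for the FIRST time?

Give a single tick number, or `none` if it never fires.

Answer: 0

Derivation:
t=0: input=3 -> V=0 FIRE
t=1: input=2 -> V=12
t=2: input=2 -> V=0 FIRE
t=3: input=1 -> V=6
t=4: input=4 -> V=0 FIRE
t=5: input=3 -> V=0 FIRE
t=6: input=3 -> V=0 FIRE
t=7: input=4 -> V=0 FIRE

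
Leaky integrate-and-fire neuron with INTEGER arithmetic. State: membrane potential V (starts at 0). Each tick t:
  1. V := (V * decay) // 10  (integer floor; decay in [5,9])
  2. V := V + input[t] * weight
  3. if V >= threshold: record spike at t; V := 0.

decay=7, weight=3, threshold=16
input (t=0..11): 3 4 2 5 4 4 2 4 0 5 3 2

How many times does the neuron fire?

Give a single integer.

t=0: input=3 -> V=9
t=1: input=4 -> V=0 FIRE
t=2: input=2 -> V=6
t=3: input=5 -> V=0 FIRE
t=4: input=4 -> V=12
t=5: input=4 -> V=0 FIRE
t=6: input=2 -> V=6
t=7: input=4 -> V=0 FIRE
t=8: input=0 -> V=0
t=9: input=5 -> V=15
t=10: input=3 -> V=0 FIRE
t=11: input=2 -> V=6

Answer: 5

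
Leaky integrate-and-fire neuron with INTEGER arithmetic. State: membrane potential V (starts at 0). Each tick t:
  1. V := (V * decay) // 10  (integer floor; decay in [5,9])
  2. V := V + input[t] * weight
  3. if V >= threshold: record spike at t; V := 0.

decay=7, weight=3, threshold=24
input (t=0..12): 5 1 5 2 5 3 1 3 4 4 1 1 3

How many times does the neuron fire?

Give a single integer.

t=0: input=5 -> V=15
t=1: input=1 -> V=13
t=2: input=5 -> V=0 FIRE
t=3: input=2 -> V=6
t=4: input=5 -> V=19
t=5: input=3 -> V=22
t=6: input=1 -> V=18
t=7: input=3 -> V=21
t=8: input=4 -> V=0 FIRE
t=9: input=4 -> V=12
t=10: input=1 -> V=11
t=11: input=1 -> V=10
t=12: input=3 -> V=16

Answer: 2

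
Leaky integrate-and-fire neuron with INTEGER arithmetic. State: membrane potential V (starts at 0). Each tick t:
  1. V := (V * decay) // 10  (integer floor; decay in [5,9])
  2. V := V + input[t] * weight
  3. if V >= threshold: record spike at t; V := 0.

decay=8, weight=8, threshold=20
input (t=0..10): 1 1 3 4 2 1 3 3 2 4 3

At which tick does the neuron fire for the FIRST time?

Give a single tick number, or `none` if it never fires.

Answer: 2

Derivation:
t=0: input=1 -> V=8
t=1: input=1 -> V=14
t=2: input=3 -> V=0 FIRE
t=3: input=4 -> V=0 FIRE
t=4: input=2 -> V=16
t=5: input=1 -> V=0 FIRE
t=6: input=3 -> V=0 FIRE
t=7: input=3 -> V=0 FIRE
t=8: input=2 -> V=16
t=9: input=4 -> V=0 FIRE
t=10: input=3 -> V=0 FIRE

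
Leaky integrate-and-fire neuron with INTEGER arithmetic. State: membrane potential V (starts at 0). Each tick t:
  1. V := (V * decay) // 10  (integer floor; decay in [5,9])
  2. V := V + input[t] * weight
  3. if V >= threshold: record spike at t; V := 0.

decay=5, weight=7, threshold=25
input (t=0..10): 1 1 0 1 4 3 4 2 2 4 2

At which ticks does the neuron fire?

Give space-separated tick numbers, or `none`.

Answer: 4 6 9

Derivation:
t=0: input=1 -> V=7
t=1: input=1 -> V=10
t=2: input=0 -> V=5
t=3: input=1 -> V=9
t=4: input=4 -> V=0 FIRE
t=5: input=3 -> V=21
t=6: input=4 -> V=0 FIRE
t=7: input=2 -> V=14
t=8: input=2 -> V=21
t=9: input=4 -> V=0 FIRE
t=10: input=2 -> V=14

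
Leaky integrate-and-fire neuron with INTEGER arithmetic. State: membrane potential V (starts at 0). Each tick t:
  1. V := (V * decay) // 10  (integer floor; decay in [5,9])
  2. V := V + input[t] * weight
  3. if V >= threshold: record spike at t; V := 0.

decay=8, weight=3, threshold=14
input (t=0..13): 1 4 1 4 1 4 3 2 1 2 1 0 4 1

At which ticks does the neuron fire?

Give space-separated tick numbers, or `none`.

Answer: 1 3 5 9

Derivation:
t=0: input=1 -> V=3
t=1: input=4 -> V=0 FIRE
t=2: input=1 -> V=3
t=3: input=4 -> V=0 FIRE
t=4: input=1 -> V=3
t=5: input=4 -> V=0 FIRE
t=6: input=3 -> V=9
t=7: input=2 -> V=13
t=8: input=1 -> V=13
t=9: input=2 -> V=0 FIRE
t=10: input=1 -> V=3
t=11: input=0 -> V=2
t=12: input=4 -> V=13
t=13: input=1 -> V=13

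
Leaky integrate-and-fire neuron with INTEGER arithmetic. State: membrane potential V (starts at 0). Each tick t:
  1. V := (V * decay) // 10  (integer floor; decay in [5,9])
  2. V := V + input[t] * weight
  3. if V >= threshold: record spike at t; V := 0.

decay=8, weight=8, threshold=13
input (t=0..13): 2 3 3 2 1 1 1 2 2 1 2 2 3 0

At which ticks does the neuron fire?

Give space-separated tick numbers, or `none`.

t=0: input=2 -> V=0 FIRE
t=1: input=3 -> V=0 FIRE
t=2: input=3 -> V=0 FIRE
t=3: input=2 -> V=0 FIRE
t=4: input=1 -> V=8
t=5: input=1 -> V=0 FIRE
t=6: input=1 -> V=8
t=7: input=2 -> V=0 FIRE
t=8: input=2 -> V=0 FIRE
t=9: input=1 -> V=8
t=10: input=2 -> V=0 FIRE
t=11: input=2 -> V=0 FIRE
t=12: input=3 -> V=0 FIRE
t=13: input=0 -> V=0

Answer: 0 1 2 3 5 7 8 10 11 12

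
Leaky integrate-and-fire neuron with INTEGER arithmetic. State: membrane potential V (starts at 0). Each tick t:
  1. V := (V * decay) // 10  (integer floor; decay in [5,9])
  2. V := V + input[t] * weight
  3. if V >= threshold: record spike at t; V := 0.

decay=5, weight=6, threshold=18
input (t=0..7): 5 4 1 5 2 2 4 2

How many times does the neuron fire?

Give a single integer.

Answer: 5

Derivation:
t=0: input=5 -> V=0 FIRE
t=1: input=4 -> V=0 FIRE
t=2: input=1 -> V=6
t=3: input=5 -> V=0 FIRE
t=4: input=2 -> V=12
t=5: input=2 -> V=0 FIRE
t=6: input=4 -> V=0 FIRE
t=7: input=2 -> V=12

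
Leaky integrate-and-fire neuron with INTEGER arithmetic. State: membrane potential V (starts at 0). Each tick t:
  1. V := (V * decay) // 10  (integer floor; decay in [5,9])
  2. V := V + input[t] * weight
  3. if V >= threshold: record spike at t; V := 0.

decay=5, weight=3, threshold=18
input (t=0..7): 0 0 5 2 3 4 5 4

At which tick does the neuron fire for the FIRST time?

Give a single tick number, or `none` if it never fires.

t=0: input=0 -> V=0
t=1: input=0 -> V=0
t=2: input=5 -> V=15
t=3: input=2 -> V=13
t=4: input=3 -> V=15
t=5: input=4 -> V=0 FIRE
t=6: input=5 -> V=15
t=7: input=4 -> V=0 FIRE

Answer: 5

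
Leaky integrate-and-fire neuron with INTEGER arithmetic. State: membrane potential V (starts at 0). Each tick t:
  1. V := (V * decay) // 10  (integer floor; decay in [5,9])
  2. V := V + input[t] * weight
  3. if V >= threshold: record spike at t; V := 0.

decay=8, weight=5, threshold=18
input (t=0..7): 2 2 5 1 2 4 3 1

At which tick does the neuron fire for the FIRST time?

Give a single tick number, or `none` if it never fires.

Answer: 1

Derivation:
t=0: input=2 -> V=10
t=1: input=2 -> V=0 FIRE
t=2: input=5 -> V=0 FIRE
t=3: input=1 -> V=5
t=4: input=2 -> V=14
t=5: input=4 -> V=0 FIRE
t=6: input=3 -> V=15
t=7: input=1 -> V=17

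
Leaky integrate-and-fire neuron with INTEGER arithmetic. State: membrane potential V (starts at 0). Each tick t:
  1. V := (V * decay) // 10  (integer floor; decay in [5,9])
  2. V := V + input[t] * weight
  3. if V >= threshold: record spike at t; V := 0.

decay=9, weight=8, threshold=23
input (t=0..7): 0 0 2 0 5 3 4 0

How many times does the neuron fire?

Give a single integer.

Answer: 3

Derivation:
t=0: input=0 -> V=0
t=1: input=0 -> V=0
t=2: input=2 -> V=16
t=3: input=0 -> V=14
t=4: input=5 -> V=0 FIRE
t=5: input=3 -> V=0 FIRE
t=6: input=4 -> V=0 FIRE
t=7: input=0 -> V=0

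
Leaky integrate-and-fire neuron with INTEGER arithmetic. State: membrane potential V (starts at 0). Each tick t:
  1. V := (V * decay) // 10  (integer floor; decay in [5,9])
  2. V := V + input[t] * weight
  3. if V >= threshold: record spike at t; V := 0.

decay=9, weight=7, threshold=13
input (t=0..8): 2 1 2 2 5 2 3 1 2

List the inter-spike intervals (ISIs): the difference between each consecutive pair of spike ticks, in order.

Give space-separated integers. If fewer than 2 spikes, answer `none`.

t=0: input=2 -> V=0 FIRE
t=1: input=1 -> V=7
t=2: input=2 -> V=0 FIRE
t=3: input=2 -> V=0 FIRE
t=4: input=5 -> V=0 FIRE
t=5: input=2 -> V=0 FIRE
t=6: input=3 -> V=0 FIRE
t=7: input=1 -> V=7
t=8: input=2 -> V=0 FIRE

Answer: 2 1 1 1 1 2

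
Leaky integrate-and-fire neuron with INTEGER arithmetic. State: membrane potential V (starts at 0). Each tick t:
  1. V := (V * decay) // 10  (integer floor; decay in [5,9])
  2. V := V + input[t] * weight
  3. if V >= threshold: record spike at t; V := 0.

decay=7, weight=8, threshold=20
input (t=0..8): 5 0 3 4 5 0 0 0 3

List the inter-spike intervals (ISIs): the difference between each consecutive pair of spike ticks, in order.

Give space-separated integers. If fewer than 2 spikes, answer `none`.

t=0: input=5 -> V=0 FIRE
t=1: input=0 -> V=0
t=2: input=3 -> V=0 FIRE
t=3: input=4 -> V=0 FIRE
t=4: input=5 -> V=0 FIRE
t=5: input=0 -> V=0
t=6: input=0 -> V=0
t=7: input=0 -> V=0
t=8: input=3 -> V=0 FIRE

Answer: 2 1 1 4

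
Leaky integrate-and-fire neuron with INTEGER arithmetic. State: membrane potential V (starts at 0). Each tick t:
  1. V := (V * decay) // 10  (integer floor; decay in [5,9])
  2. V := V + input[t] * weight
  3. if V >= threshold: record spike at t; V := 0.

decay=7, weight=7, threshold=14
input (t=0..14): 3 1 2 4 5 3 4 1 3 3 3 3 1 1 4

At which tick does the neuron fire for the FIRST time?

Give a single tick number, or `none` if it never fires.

Answer: 0

Derivation:
t=0: input=3 -> V=0 FIRE
t=1: input=1 -> V=7
t=2: input=2 -> V=0 FIRE
t=3: input=4 -> V=0 FIRE
t=4: input=5 -> V=0 FIRE
t=5: input=3 -> V=0 FIRE
t=6: input=4 -> V=0 FIRE
t=7: input=1 -> V=7
t=8: input=3 -> V=0 FIRE
t=9: input=3 -> V=0 FIRE
t=10: input=3 -> V=0 FIRE
t=11: input=3 -> V=0 FIRE
t=12: input=1 -> V=7
t=13: input=1 -> V=11
t=14: input=4 -> V=0 FIRE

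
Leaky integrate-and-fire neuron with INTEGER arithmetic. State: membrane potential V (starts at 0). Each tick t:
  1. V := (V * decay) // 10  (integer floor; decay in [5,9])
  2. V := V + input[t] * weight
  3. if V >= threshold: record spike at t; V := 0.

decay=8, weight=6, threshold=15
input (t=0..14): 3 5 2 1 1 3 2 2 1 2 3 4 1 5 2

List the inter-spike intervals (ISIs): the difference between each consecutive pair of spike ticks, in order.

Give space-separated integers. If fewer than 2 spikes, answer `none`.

Answer: 1 2 2 2 2 1 1 2

Derivation:
t=0: input=3 -> V=0 FIRE
t=1: input=5 -> V=0 FIRE
t=2: input=2 -> V=12
t=3: input=1 -> V=0 FIRE
t=4: input=1 -> V=6
t=5: input=3 -> V=0 FIRE
t=6: input=2 -> V=12
t=7: input=2 -> V=0 FIRE
t=8: input=1 -> V=6
t=9: input=2 -> V=0 FIRE
t=10: input=3 -> V=0 FIRE
t=11: input=4 -> V=0 FIRE
t=12: input=1 -> V=6
t=13: input=5 -> V=0 FIRE
t=14: input=2 -> V=12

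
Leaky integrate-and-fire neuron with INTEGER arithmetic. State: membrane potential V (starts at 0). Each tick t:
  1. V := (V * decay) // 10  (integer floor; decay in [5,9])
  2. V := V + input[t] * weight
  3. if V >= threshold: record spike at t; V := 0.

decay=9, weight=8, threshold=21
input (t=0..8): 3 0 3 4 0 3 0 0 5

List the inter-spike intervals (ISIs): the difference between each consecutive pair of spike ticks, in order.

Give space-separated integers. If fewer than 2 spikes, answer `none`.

Answer: 2 1 2 3

Derivation:
t=0: input=3 -> V=0 FIRE
t=1: input=0 -> V=0
t=2: input=3 -> V=0 FIRE
t=3: input=4 -> V=0 FIRE
t=4: input=0 -> V=0
t=5: input=3 -> V=0 FIRE
t=6: input=0 -> V=0
t=7: input=0 -> V=0
t=8: input=5 -> V=0 FIRE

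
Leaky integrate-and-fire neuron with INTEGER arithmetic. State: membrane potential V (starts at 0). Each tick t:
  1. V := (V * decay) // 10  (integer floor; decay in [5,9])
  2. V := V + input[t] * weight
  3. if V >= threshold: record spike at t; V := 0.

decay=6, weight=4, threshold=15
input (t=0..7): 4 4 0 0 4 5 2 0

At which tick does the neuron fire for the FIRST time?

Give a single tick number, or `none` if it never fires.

Answer: 0

Derivation:
t=0: input=4 -> V=0 FIRE
t=1: input=4 -> V=0 FIRE
t=2: input=0 -> V=0
t=3: input=0 -> V=0
t=4: input=4 -> V=0 FIRE
t=5: input=5 -> V=0 FIRE
t=6: input=2 -> V=8
t=7: input=0 -> V=4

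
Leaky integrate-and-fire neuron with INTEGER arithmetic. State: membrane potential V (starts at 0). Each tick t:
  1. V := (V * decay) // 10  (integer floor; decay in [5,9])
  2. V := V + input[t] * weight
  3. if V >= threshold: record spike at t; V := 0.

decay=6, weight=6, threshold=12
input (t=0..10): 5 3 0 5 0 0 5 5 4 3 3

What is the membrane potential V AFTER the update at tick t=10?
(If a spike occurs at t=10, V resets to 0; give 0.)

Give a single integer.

Answer: 0

Derivation:
t=0: input=5 -> V=0 FIRE
t=1: input=3 -> V=0 FIRE
t=2: input=0 -> V=0
t=3: input=5 -> V=0 FIRE
t=4: input=0 -> V=0
t=5: input=0 -> V=0
t=6: input=5 -> V=0 FIRE
t=7: input=5 -> V=0 FIRE
t=8: input=4 -> V=0 FIRE
t=9: input=3 -> V=0 FIRE
t=10: input=3 -> V=0 FIRE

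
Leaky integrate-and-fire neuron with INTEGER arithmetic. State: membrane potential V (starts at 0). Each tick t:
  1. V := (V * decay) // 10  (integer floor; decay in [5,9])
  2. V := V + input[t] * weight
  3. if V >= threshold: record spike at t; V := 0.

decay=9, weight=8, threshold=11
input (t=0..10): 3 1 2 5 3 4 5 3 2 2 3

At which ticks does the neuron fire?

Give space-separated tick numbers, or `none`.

Answer: 0 2 3 4 5 6 7 8 9 10

Derivation:
t=0: input=3 -> V=0 FIRE
t=1: input=1 -> V=8
t=2: input=2 -> V=0 FIRE
t=3: input=5 -> V=0 FIRE
t=4: input=3 -> V=0 FIRE
t=5: input=4 -> V=0 FIRE
t=6: input=5 -> V=0 FIRE
t=7: input=3 -> V=0 FIRE
t=8: input=2 -> V=0 FIRE
t=9: input=2 -> V=0 FIRE
t=10: input=3 -> V=0 FIRE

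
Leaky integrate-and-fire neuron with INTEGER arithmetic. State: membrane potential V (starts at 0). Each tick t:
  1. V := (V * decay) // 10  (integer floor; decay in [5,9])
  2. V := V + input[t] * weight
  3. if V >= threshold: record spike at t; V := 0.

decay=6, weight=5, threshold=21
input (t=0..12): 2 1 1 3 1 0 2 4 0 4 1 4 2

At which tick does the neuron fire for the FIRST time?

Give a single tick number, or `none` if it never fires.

t=0: input=2 -> V=10
t=1: input=1 -> V=11
t=2: input=1 -> V=11
t=3: input=3 -> V=0 FIRE
t=4: input=1 -> V=5
t=5: input=0 -> V=3
t=6: input=2 -> V=11
t=7: input=4 -> V=0 FIRE
t=8: input=0 -> V=0
t=9: input=4 -> V=20
t=10: input=1 -> V=17
t=11: input=4 -> V=0 FIRE
t=12: input=2 -> V=10

Answer: 3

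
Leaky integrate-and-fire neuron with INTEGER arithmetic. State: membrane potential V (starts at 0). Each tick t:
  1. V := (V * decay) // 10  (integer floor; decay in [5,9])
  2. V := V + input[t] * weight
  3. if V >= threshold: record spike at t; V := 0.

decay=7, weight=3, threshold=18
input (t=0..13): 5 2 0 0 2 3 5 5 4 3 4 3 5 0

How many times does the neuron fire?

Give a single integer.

Answer: 4

Derivation:
t=0: input=5 -> V=15
t=1: input=2 -> V=16
t=2: input=0 -> V=11
t=3: input=0 -> V=7
t=4: input=2 -> V=10
t=5: input=3 -> V=16
t=6: input=5 -> V=0 FIRE
t=7: input=5 -> V=15
t=8: input=4 -> V=0 FIRE
t=9: input=3 -> V=9
t=10: input=4 -> V=0 FIRE
t=11: input=3 -> V=9
t=12: input=5 -> V=0 FIRE
t=13: input=0 -> V=0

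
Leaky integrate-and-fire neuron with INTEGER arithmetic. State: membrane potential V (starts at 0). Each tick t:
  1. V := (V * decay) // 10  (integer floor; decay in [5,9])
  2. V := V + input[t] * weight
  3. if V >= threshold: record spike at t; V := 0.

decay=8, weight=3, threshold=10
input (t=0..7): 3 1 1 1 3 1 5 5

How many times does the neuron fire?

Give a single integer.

Answer: 4

Derivation:
t=0: input=3 -> V=9
t=1: input=1 -> V=0 FIRE
t=2: input=1 -> V=3
t=3: input=1 -> V=5
t=4: input=3 -> V=0 FIRE
t=5: input=1 -> V=3
t=6: input=5 -> V=0 FIRE
t=7: input=5 -> V=0 FIRE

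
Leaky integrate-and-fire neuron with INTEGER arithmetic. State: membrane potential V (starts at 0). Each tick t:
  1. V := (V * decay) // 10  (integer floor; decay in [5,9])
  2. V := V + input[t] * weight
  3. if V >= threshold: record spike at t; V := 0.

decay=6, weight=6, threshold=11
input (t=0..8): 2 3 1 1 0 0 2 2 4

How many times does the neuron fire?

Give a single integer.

Answer: 5

Derivation:
t=0: input=2 -> V=0 FIRE
t=1: input=3 -> V=0 FIRE
t=2: input=1 -> V=6
t=3: input=1 -> V=9
t=4: input=0 -> V=5
t=5: input=0 -> V=3
t=6: input=2 -> V=0 FIRE
t=7: input=2 -> V=0 FIRE
t=8: input=4 -> V=0 FIRE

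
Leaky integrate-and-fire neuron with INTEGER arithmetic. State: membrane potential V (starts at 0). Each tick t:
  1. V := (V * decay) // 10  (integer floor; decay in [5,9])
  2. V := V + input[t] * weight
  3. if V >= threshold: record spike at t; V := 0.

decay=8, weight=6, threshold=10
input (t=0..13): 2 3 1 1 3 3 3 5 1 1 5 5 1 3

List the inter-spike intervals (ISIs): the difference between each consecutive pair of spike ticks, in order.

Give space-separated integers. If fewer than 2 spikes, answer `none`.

t=0: input=2 -> V=0 FIRE
t=1: input=3 -> V=0 FIRE
t=2: input=1 -> V=6
t=3: input=1 -> V=0 FIRE
t=4: input=3 -> V=0 FIRE
t=5: input=3 -> V=0 FIRE
t=6: input=3 -> V=0 FIRE
t=7: input=5 -> V=0 FIRE
t=8: input=1 -> V=6
t=9: input=1 -> V=0 FIRE
t=10: input=5 -> V=0 FIRE
t=11: input=5 -> V=0 FIRE
t=12: input=1 -> V=6
t=13: input=3 -> V=0 FIRE

Answer: 1 2 1 1 1 1 2 1 1 2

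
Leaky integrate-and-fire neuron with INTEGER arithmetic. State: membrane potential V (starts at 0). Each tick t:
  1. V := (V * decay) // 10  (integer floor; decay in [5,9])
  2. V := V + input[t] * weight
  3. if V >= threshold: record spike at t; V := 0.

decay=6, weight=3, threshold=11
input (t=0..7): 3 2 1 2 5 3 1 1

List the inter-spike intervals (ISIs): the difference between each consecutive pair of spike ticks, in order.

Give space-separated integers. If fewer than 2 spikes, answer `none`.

Answer: 3

Derivation:
t=0: input=3 -> V=9
t=1: input=2 -> V=0 FIRE
t=2: input=1 -> V=3
t=3: input=2 -> V=7
t=4: input=5 -> V=0 FIRE
t=5: input=3 -> V=9
t=6: input=1 -> V=8
t=7: input=1 -> V=7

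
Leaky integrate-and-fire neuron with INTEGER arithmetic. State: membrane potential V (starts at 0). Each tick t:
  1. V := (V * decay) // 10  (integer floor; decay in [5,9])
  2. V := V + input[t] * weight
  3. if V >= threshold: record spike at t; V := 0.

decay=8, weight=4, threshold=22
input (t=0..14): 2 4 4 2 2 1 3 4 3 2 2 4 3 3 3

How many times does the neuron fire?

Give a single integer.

Answer: 5

Derivation:
t=0: input=2 -> V=8
t=1: input=4 -> V=0 FIRE
t=2: input=4 -> V=16
t=3: input=2 -> V=20
t=4: input=2 -> V=0 FIRE
t=5: input=1 -> V=4
t=6: input=3 -> V=15
t=7: input=4 -> V=0 FIRE
t=8: input=3 -> V=12
t=9: input=2 -> V=17
t=10: input=2 -> V=21
t=11: input=4 -> V=0 FIRE
t=12: input=3 -> V=12
t=13: input=3 -> V=21
t=14: input=3 -> V=0 FIRE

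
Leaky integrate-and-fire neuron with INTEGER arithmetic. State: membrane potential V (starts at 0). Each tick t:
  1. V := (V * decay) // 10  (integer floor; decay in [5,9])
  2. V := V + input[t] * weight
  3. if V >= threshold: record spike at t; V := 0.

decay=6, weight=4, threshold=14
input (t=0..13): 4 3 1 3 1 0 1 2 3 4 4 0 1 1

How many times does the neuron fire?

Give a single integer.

t=0: input=4 -> V=0 FIRE
t=1: input=3 -> V=12
t=2: input=1 -> V=11
t=3: input=3 -> V=0 FIRE
t=4: input=1 -> V=4
t=5: input=0 -> V=2
t=6: input=1 -> V=5
t=7: input=2 -> V=11
t=8: input=3 -> V=0 FIRE
t=9: input=4 -> V=0 FIRE
t=10: input=4 -> V=0 FIRE
t=11: input=0 -> V=0
t=12: input=1 -> V=4
t=13: input=1 -> V=6

Answer: 5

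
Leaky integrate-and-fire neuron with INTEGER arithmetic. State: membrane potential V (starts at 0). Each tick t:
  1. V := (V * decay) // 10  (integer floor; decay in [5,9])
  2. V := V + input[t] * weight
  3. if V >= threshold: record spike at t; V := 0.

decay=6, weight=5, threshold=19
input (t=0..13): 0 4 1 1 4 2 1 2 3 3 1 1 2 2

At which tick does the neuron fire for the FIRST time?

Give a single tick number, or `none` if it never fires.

t=0: input=0 -> V=0
t=1: input=4 -> V=0 FIRE
t=2: input=1 -> V=5
t=3: input=1 -> V=8
t=4: input=4 -> V=0 FIRE
t=5: input=2 -> V=10
t=6: input=1 -> V=11
t=7: input=2 -> V=16
t=8: input=3 -> V=0 FIRE
t=9: input=3 -> V=15
t=10: input=1 -> V=14
t=11: input=1 -> V=13
t=12: input=2 -> V=17
t=13: input=2 -> V=0 FIRE

Answer: 1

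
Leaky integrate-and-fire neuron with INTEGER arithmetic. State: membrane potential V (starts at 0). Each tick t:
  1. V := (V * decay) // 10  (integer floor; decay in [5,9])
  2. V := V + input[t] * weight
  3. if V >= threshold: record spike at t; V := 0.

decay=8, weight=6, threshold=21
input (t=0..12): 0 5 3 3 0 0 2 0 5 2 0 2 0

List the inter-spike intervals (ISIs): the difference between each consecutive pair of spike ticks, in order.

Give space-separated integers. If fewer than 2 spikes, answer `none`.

t=0: input=0 -> V=0
t=1: input=5 -> V=0 FIRE
t=2: input=3 -> V=18
t=3: input=3 -> V=0 FIRE
t=4: input=0 -> V=0
t=5: input=0 -> V=0
t=6: input=2 -> V=12
t=7: input=0 -> V=9
t=8: input=5 -> V=0 FIRE
t=9: input=2 -> V=12
t=10: input=0 -> V=9
t=11: input=2 -> V=19
t=12: input=0 -> V=15

Answer: 2 5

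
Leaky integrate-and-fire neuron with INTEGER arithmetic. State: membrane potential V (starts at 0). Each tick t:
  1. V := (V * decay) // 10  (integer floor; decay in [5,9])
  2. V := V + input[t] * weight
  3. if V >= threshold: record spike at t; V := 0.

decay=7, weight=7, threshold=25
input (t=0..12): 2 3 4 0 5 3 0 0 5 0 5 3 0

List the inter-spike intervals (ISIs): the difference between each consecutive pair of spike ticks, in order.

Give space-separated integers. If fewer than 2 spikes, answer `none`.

Answer: 1 2 4 2

Derivation:
t=0: input=2 -> V=14
t=1: input=3 -> V=0 FIRE
t=2: input=4 -> V=0 FIRE
t=3: input=0 -> V=0
t=4: input=5 -> V=0 FIRE
t=5: input=3 -> V=21
t=6: input=0 -> V=14
t=7: input=0 -> V=9
t=8: input=5 -> V=0 FIRE
t=9: input=0 -> V=0
t=10: input=5 -> V=0 FIRE
t=11: input=3 -> V=21
t=12: input=0 -> V=14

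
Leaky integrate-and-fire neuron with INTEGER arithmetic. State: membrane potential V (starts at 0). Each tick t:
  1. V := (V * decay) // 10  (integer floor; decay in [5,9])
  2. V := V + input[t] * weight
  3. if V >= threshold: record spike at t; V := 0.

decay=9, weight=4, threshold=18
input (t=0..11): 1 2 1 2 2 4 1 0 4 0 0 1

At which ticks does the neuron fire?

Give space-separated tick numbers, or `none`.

Answer: 3 5 8

Derivation:
t=0: input=1 -> V=4
t=1: input=2 -> V=11
t=2: input=1 -> V=13
t=3: input=2 -> V=0 FIRE
t=4: input=2 -> V=8
t=5: input=4 -> V=0 FIRE
t=6: input=1 -> V=4
t=7: input=0 -> V=3
t=8: input=4 -> V=0 FIRE
t=9: input=0 -> V=0
t=10: input=0 -> V=0
t=11: input=1 -> V=4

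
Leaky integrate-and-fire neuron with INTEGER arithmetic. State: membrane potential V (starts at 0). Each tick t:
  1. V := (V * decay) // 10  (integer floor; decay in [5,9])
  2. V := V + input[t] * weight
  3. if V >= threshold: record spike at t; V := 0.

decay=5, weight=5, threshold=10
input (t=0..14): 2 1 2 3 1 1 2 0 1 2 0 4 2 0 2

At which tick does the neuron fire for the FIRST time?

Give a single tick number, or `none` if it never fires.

Answer: 0

Derivation:
t=0: input=2 -> V=0 FIRE
t=1: input=1 -> V=5
t=2: input=2 -> V=0 FIRE
t=3: input=3 -> V=0 FIRE
t=4: input=1 -> V=5
t=5: input=1 -> V=7
t=6: input=2 -> V=0 FIRE
t=7: input=0 -> V=0
t=8: input=1 -> V=5
t=9: input=2 -> V=0 FIRE
t=10: input=0 -> V=0
t=11: input=4 -> V=0 FIRE
t=12: input=2 -> V=0 FIRE
t=13: input=0 -> V=0
t=14: input=2 -> V=0 FIRE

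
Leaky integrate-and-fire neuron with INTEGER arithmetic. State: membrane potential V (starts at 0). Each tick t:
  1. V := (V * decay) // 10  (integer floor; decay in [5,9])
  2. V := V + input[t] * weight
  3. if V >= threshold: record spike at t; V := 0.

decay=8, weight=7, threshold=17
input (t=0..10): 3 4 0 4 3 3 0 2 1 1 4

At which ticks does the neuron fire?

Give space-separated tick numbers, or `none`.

t=0: input=3 -> V=0 FIRE
t=1: input=4 -> V=0 FIRE
t=2: input=0 -> V=0
t=3: input=4 -> V=0 FIRE
t=4: input=3 -> V=0 FIRE
t=5: input=3 -> V=0 FIRE
t=6: input=0 -> V=0
t=7: input=2 -> V=14
t=8: input=1 -> V=0 FIRE
t=9: input=1 -> V=7
t=10: input=4 -> V=0 FIRE

Answer: 0 1 3 4 5 8 10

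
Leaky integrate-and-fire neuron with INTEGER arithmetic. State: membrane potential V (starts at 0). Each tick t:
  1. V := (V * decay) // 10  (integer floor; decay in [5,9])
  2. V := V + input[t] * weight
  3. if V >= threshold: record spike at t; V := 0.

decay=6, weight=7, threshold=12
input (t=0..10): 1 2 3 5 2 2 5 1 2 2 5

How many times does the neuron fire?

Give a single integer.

t=0: input=1 -> V=7
t=1: input=2 -> V=0 FIRE
t=2: input=3 -> V=0 FIRE
t=3: input=5 -> V=0 FIRE
t=4: input=2 -> V=0 FIRE
t=5: input=2 -> V=0 FIRE
t=6: input=5 -> V=0 FIRE
t=7: input=1 -> V=7
t=8: input=2 -> V=0 FIRE
t=9: input=2 -> V=0 FIRE
t=10: input=5 -> V=0 FIRE

Answer: 9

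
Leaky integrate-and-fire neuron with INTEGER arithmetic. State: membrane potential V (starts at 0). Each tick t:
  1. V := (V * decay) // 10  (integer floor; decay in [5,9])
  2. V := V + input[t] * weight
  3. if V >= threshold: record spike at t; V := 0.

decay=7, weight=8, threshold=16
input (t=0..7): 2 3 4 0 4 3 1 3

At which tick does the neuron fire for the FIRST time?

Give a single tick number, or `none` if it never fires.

t=0: input=2 -> V=0 FIRE
t=1: input=3 -> V=0 FIRE
t=2: input=4 -> V=0 FIRE
t=3: input=0 -> V=0
t=4: input=4 -> V=0 FIRE
t=5: input=3 -> V=0 FIRE
t=6: input=1 -> V=8
t=7: input=3 -> V=0 FIRE

Answer: 0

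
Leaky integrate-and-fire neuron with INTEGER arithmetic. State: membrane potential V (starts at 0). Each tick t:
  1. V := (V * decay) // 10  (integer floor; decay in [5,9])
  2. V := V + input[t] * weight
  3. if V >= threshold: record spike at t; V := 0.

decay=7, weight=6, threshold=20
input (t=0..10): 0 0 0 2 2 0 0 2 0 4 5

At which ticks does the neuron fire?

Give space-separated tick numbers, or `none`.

t=0: input=0 -> V=0
t=1: input=0 -> V=0
t=2: input=0 -> V=0
t=3: input=2 -> V=12
t=4: input=2 -> V=0 FIRE
t=5: input=0 -> V=0
t=6: input=0 -> V=0
t=7: input=2 -> V=12
t=8: input=0 -> V=8
t=9: input=4 -> V=0 FIRE
t=10: input=5 -> V=0 FIRE

Answer: 4 9 10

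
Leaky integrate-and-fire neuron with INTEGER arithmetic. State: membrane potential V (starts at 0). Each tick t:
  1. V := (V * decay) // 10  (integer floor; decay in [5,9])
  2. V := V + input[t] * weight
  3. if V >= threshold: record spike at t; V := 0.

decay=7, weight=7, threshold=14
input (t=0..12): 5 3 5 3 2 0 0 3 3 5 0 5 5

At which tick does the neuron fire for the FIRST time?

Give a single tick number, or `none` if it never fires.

Answer: 0

Derivation:
t=0: input=5 -> V=0 FIRE
t=1: input=3 -> V=0 FIRE
t=2: input=5 -> V=0 FIRE
t=3: input=3 -> V=0 FIRE
t=4: input=2 -> V=0 FIRE
t=5: input=0 -> V=0
t=6: input=0 -> V=0
t=7: input=3 -> V=0 FIRE
t=8: input=3 -> V=0 FIRE
t=9: input=5 -> V=0 FIRE
t=10: input=0 -> V=0
t=11: input=5 -> V=0 FIRE
t=12: input=5 -> V=0 FIRE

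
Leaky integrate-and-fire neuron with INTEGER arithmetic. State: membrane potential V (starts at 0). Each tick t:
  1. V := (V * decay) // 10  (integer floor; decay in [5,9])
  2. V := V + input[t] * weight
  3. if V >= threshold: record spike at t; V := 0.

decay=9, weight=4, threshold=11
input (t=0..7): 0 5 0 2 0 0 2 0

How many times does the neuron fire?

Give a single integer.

Answer: 2

Derivation:
t=0: input=0 -> V=0
t=1: input=5 -> V=0 FIRE
t=2: input=0 -> V=0
t=3: input=2 -> V=8
t=4: input=0 -> V=7
t=5: input=0 -> V=6
t=6: input=2 -> V=0 FIRE
t=7: input=0 -> V=0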